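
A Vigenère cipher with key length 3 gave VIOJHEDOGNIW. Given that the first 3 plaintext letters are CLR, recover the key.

TXX

Subtract each crib letter from the matching ciphertext letter (mod 26):
V(21)−C(2)=19 → T
I(8)−L(11)=-3≡23 → X
O(14)−R(17)=-3≡23 → X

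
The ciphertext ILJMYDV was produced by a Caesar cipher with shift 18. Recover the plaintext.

QTRUGLD

I(8): 8−18=-10≡16 → Q
L(11): 11−18=-7≡19 → T
J(9): 9−18=-9≡17 → R
M(12): 12−18=-6≡20 → U
Y(24): 24−18=6 → G
D(3): 3−18=-15≡11 → L
V(21): 21−18=3 → D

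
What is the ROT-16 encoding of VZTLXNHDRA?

V(21): 21+16=37≡11 → L
Z(25): 25+16=41≡15 → P
T(19): 19+16=35≡9 → J
L(11): 11+16=27≡1 → B
X(23): 23+16=39≡13 → N
N(13): 13+16=29≡3 → D
H(7): 7+16=23 → X
D(3): 3+16=19 → T
R(17): 17+16=33≡7 → H
A(0): 0+16=16 → Q

LPJBNDXTHQ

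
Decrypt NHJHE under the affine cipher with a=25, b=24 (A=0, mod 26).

LRPRU

The inverse of 25 mod 26 is 25, since 25·25=625≡1. Apply D(y)=25·(y−24) mod 26:
N(13): 25·(13−24)=-275≡11 → L
H(7): 25·(7−24)=-425≡17 → R
J(9): 25·(9−24)=-375≡15 → P
H(7): 25·(7−24)=-425≡17 → R
E(4): 25·(4−24)=-500≡20 → U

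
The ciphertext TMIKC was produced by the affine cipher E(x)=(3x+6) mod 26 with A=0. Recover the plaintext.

The inverse of 3 mod 26 is 9, since 3·9=27≡1. Apply D(y)=9·(y−6) mod 26:
T(19): 9·(19−6)=117≡13 → N
M(12): 9·(12−6)=54≡2 → C
I(8): 9·(8−6)=18 → S
K(10): 9·(10−6)=36≡10 → K
C(2): 9·(2−6)=-36≡16 → Q

NCSKQ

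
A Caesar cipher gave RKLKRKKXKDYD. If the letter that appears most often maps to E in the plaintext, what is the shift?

6

The most frequent ciphertext letter is K (appears 5 times).
K is position 10; E is position 4.
Shift = 6.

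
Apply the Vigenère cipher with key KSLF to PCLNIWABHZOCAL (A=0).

ZUWSSOLGRRZHKD

Repeat the key across the message: KSLFKSLFKSLFKS
P(15)+K(10): 25 → Z
C(2)+S(18): 20 → U
L(11)+L(11): 22 → W
N(13)+F(5): 18 → S
I(8)+K(10): 18 → S
W(22)+S(18): 40≡14 → O
A(0)+L(11): 11 → L
B(1)+F(5): 6 → G
H(7)+K(10): 17 → R
Z(25)+S(18): 43≡17 → R
O(14)+L(11): 25 → Z
C(2)+F(5): 7 → H
A(0)+K(10): 10 → K
L(11)+S(18): 29≡3 → D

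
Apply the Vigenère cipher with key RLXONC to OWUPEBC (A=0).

Repeat the key across the message: RLXONCR
O(14)+R(17): 31≡5 → F
W(22)+L(11): 33≡7 → H
U(20)+X(23): 43≡17 → R
P(15)+O(14): 29≡3 → D
E(4)+N(13): 17 → R
B(1)+C(2): 3 → D
C(2)+R(17): 19 → T

FHRDRDT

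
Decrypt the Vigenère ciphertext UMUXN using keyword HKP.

Repeat the key across the ciphertext: HKPHK
U(20)−H(7): 13 → N
M(12)−K(10): 2 → C
U(20)−P(15): 5 → F
X(23)−H(7): 16 → Q
N(13)−K(10): 3 → D

NCFQD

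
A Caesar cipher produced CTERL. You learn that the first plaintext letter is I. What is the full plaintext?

From the crib: C(2)−I(8)=-6≡20, so the shift is 20.
Subtract 20 from each ciphertext letter:
C(2): 2−20=-18≡8 → I
T(19): 19−20=-1≡25 → Z
E(4): 4−20=-16≡10 → K
R(17): 17−20=-3≡23 → X
L(11): 11−20=-9≡17 → R

IZKXR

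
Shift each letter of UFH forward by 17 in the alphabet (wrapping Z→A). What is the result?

U(20): 20+17=37≡11 → L
F(5): 5+17=22 → W
H(7): 7+17=24 → Y

LWY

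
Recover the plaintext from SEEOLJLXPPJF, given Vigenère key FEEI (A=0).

Repeat the key across the ciphertext: FEEIFEEIFEEI
S(18)−F(5): 13 → N
E(4)−E(4): 0 → A
E(4)−E(4): 0 → A
O(14)−I(8): 6 → G
L(11)−F(5): 6 → G
J(9)−E(4): 5 → F
L(11)−E(4): 7 → H
X(23)−I(8): 15 → P
P(15)−F(5): 10 → K
P(15)−E(4): 11 → L
J(9)−E(4): 5 → F
F(5)−I(8): -3≡23 → X

NAAGGFHPKLFX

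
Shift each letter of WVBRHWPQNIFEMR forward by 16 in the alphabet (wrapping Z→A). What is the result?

MLRHXMFGDYVUCH

W(22): 22+16=38≡12 → M
V(21): 21+16=37≡11 → L
B(1): 1+16=17 → R
R(17): 17+16=33≡7 → H
H(7): 7+16=23 → X
W(22): 22+16=38≡12 → M
P(15): 15+16=31≡5 → F
Q(16): 16+16=32≡6 → G
N(13): 13+16=29≡3 → D
I(8): 8+16=24 → Y
F(5): 5+16=21 → V
E(4): 4+16=20 → U
M(12): 12+16=28≡2 → C
R(17): 17+16=33≡7 → H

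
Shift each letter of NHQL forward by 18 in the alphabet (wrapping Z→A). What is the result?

FZID

N(13): 13+18=31≡5 → F
H(7): 7+18=25 → Z
Q(16): 16+18=34≡8 → I
L(11): 11+18=29≡3 → D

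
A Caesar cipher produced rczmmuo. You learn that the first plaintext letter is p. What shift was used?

2

From the crib: r(17)−p(15)=2, so the shift is 2.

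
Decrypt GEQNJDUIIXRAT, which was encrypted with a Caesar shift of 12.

G(6): 6−12=-6≡20 → U
E(4): 4−12=-8≡18 → S
Q(16): 16−12=4 → E
N(13): 13−12=1 → B
J(9): 9−12=-3≡23 → X
D(3): 3−12=-9≡17 → R
U(20): 20−12=8 → I
I(8): 8−12=-4≡22 → W
I(8): 8−12=-4≡22 → W
X(23): 23−12=11 → L
R(17): 17−12=5 → F
A(0): 0−12=-12≡14 → O
T(19): 19−12=7 → H

USEBXRIWWLFOH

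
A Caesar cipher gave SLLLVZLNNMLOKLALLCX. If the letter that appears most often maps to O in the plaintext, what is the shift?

The most frequent ciphertext letter is L (appears 8 times).
L is position 11; O is position 14.
Shift = -3≡23.

23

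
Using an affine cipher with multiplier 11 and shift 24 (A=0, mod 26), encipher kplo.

k(10): 11·10+24=134≡4 → e
p(15): 11·15+24=189≡7 → h
l(11): 11·11+24=145≡15 → p
o(14): 11·14+24=178≡22 → w

ehpw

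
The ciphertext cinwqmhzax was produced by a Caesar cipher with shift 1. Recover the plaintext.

c(2): 2−1=1 → b
i(8): 8−1=7 → h
n(13): 13−1=12 → m
w(22): 22−1=21 → v
q(16): 16−1=15 → p
m(12): 12−1=11 → l
h(7): 7−1=6 → g
z(25): 25−1=24 → y
a(0): 0−1=-1≡25 → z
x(23): 23−1=22 → w

bhmvplgyzw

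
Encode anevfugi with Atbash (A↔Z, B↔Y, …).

a(0) → z(25)
n(13) → m(12)
e(4) → v(21)
v(21) → e(4)
f(5) → u(20)
u(20) → f(5)
g(6) → t(19)
i(8) → r(17)

zmveuftr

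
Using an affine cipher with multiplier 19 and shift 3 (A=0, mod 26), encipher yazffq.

rdkuuv

y(24): 19·24+3=459≡17 → r
a(0): 19·0+3=3 → d
z(25): 19·25+3=478≡10 → k
f(5): 19·5+3=98≡20 → u
f(5): 19·5+3=98≡20 → u
q(16): 19·16+3=307≡21 → v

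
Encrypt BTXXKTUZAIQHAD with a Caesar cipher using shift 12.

NFJJWFGLMUCTMP

B(1): 1+12=13 → N
T(19): 19+12=31≡5 → F
X(23): 23+12=35≡9 → J
X(23): 23+12=35≡9 → J
K(10): 10+12=22 → W
T(19): 19+12=31≡5 → F
U(20): 20+12=32≡6 → G
Z(25): 25+12=37≡11 → L
A(0): 0+12=12 → M
I(8): 8+12=20 → U
Q(16): 16+12=28≡2 → C
H(7): 7+12=19 → T
A(0): 0+12=12 → M
D(3): 3+12=15 → P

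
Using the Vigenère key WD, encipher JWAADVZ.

Repeat the key across the message: WDWDWDW
J(9)+W(22): 31≡5 → F
W(22)+D(3): 25 → Z
A(0)+W(22): 22 → W
A(0)+D(3): 3 → D
D(3)+W(22): 25 → Z
V(21)+D(3): 24 → Y
Z(25)+W(22): 47≡21 → V

FZWDZYV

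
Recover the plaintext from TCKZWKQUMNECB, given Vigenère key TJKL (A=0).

Repeat the key across the ciphertext: TJKLTJKLTJKLT
T(19)−T(19): 0 → A
C(2)−J(9): -7≡19 → T
K(10)−K(10): 0 → A
Z(25)−L(11): 14 → O
W(22)−T(19): 3 → D
K(10)−J(9): 1 → B
Q(16)−K(10): 6 → G
U(20)−L(11): 9 → J
M(12)−T(19): -7≡19 → T
N(13)−J(9): 4 → E
E(4)−K(10): -6≡20 → U
C(2)−L(11): -9≡17 → R
B(1)−T(19): -18≡8 → I

ATAODBGJTEURI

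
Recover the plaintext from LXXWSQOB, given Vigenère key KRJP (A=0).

BGOHIZFM

Repeat the key across the ciphertext: KRJPKRJP
L(11)−K(10): 1 → B
X(23)−R(17): 6 → G
X(23)−J(9): 14 → O
W(22)−P(15): 7 → H
S(18)−K(10): 8 → I
Q(16)−R(17): -1≡25 → Z
O(14)−J(9): 5 → F
B(1)−P(15): -14≡12 → M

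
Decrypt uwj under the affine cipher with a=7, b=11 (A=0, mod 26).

The inverse of 7 mod 26 is 15, since 7·15=105≡1. Apply D(y)=15·(y−11) mod 26:
u(20): 15·(20−11)=135≡5 → f
w(22): 15·(22−11)=165≡9 → j
j(9): 15·(9−11)=-30≡22 → w

fjw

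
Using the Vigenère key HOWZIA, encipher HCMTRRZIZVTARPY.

OQISZRGWVUBAYDU

Repeat the key across the message: HOWZIAHOWZIAHOW
H(7)+H(7): 14 → O
C(2)+O(14): 16 → Q
M(12)+W(22): 34≡8 → I
T(19)+Z(25): 44≡18 → S
R(17)+I(8): 25 → Z
R(17)+A(0): 17 → R
Z(25)+H(7): 32≡6 → G
I(8)+O(14): 22 → W
Z(25)+W(22): 47≡21 → V
V(21)+Z(25): 46≡20 → U
T(19)+I(8): 27≡1 → B
A(0)+A(0): 0 → A
R(17)+H(7): 24 → Y
P(15)+O(14): 29≡3 → D
Y(24)+W(22): 46≡20 → U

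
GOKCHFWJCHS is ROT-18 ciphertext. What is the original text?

G(6): 6−18=-12≡14 → O
O(14): 14−18=-4≡22 → W
K(10): 10−18=-8≡18 → S
C(2): 2−18=-16≡10 → K
H(7): 7−18=-11≡15 → P
F(5): 5−18=-13≡13 → N
W(22): 22−18=4 → E
J(9): 9−18=-9≡17 → R
C(2): 2−18=-16≡10 → K
H(7): 7−18=-11≡15 → P
S(18): 18−18=0 → A

OWSKPNERKPA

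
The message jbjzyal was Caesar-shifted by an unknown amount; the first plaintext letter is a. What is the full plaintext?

asaqprc

From the crib: j(9)−a(0)=9, so the shift is 9.
Subtract 9 from each ciphertext letter:
j(9): 9−9=0 → a
b(1): 1−9=-8≡18 → s
j(9): 9−9=0 → a
z(25): 25−9=16 → q
y(24): 24−9=15 → p
a(0): 0−9=-9≡17 → r
l(11): 11−9=2 → c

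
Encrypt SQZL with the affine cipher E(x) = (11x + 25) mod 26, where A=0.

S(18): 11·18+25=223≡15 → P
Q(16): 11·16+25=201≡19 → T
Z(25): 11·25+25=300≡14 → O
L(11): 11·11+25=146≡16 → Q

PTOQ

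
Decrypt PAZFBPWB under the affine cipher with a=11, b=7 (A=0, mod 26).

WXEOQWZQ

The inverse of 11 mod 26 is 19, since 11·19=209≡1. Apply D(y)=19·(y−7) mod 26:
P(15): 19·(15−7)=152≡22 → W
A(0): 19·(0−7)=-133≡23 → X
Z(25): 19·(25−7)=342≡4 → E
F(5): 19·(5−7)=-38≡14 → O
B(1): 19·(1−7)=-114≡16 → Q
P(15): 19·(15−7)=152≡22 → W
W(22): 19·(22−7)=285≡25 → Z
B(1): 19·(1−7)=-114≡16 → Q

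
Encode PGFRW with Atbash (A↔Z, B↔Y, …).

KTUID

P(15) → K(10)
G(6) → T(19)
F(5) → U(20)
R(17) → I(8)
W(22) → D(3)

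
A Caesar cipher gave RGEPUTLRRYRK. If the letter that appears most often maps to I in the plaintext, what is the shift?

The most frequent ciphertext letter is R (appears 4 times).
R is position 17; I is position 8.
Shift = 9.

9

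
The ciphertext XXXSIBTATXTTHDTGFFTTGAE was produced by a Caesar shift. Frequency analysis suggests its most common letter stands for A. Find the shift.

19

The most frequent ciphertext letter is T (appears 7 times).
T is position 19; A is position 0.
Shift = 19.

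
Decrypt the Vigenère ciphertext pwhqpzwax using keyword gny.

jjjkcbqnz

Repeat the key across the ciphertext: gnygnygny
p(15)−g(6): 9 → j
w(22)−n(13): 9 → j
h(7)−y(24): -17≡9 → j
q(16)−g(6): 10 → k
p(15)−n(13): 2 → c
z(25)−y(24): 1 → b
w(22)−g(6): 16 → q
a(0)−n(13): -13≡13 → n
x(23)−y(24): -1≡25 → z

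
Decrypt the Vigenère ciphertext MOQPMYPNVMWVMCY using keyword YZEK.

Repeat the key across the ciphertext: YZEKYZEKYZEKYZE
M(12)−Y(24): -12≡14 → O
O(14)−Z(25): -11≡15 → P
Q(16)−E(4): 12 → M
P(15)−K(10): 5 → F
M(12)−Y(24): -12≡14 → O
Y(24)−Z(25): -1≡25 → Z
P(15)−E(4): 11 → L
N(13)−K(10): 3 → D
V(21)−Y(24): -3≡23 → X
M(12)−Z(25): -13≡13 → N
W(22)−E(4): 18 → S
V(21)−K(10): 11 → L
M(12)−Y(24): -12≡14 → O
C(2)−Z(25): -23≡3 → D
Y(24)−E(4): 20 → U

OPMFOZLDXNSLODU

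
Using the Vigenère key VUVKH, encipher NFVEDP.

IZQOKK

Repeat the key across the message: VUVKHV
N(13)+V(21): 34≡8 → I
F(5)+U(20): 25 → Z
V(21)+V(21): 42≡16 → Q
E(4)+K(10): 14 → O
D(3)+H(7): 10 → K
P(15)+V(21): 36≡10 → K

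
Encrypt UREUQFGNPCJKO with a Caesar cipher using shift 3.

XUHXTIJQSFMNR

U(20): 20+3=23 → X
R(17): 17+3=20 → U
E(4): 4+3=7 → H
U(20): 20+3=23 → X
Q(16): 16+3=19 → T
F(5): 5+3=8 → I
G(6): 6+3=9 → J
N(13): 13+3=16 → Q
P(15): 15+3=18 → S
C(2): 2+3=5 → F
J(9): 9+3=12 → M
K(10): 10+3=13 → N
O(14): 14+3=17 → R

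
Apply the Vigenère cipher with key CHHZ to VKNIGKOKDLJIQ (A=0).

XRUHIRVJFSQHS

Repeat the key across the message: CHHZCHHZCHHZC
V(21)+C(2): 23 → X
K(10)+H(7): 17 → R
N(13)+H(7): 20 → U
I(8)+Z(25): 33≡7 → H
G(6)+C(2): 8 → I
K(10)+H(7): 17 → R
O(14)+H(7): 21 → V
K(10)+Z(25): 35≡9 → J
D(3)+C(2): 5 → F
L(11)+H(7): 18 → S
J(9)+H(7): 16 → Q
I(8)+Z(25): 33≡7 → H
Q(16)+C(2): 18 → S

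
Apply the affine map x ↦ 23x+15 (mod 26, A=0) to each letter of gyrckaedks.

xvqjlpdgln

g(6): 23·6+15=153≡23 → x
y(24): 23·24+15=567≡21 → v
r(17): 23·17+15=406≡16 → q
c(2): 23·2+15=61≡9 → j
k(10): 23·10+15=245≡11 → l
a(0): 23·0+15=15 → p
e(4): 23·4+15=107≡3 → d
d(3): 23·3+15=84≡6 → g
k(10): 23·10+15=245≡11 → l
s(18): 23·18+15=429≡13 → n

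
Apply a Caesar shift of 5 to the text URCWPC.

ZWHBUH

U(20): 20+5=25 → Z
R(17): 17+5=22 → W
C(2): 2+5=7 → H
W(22): 22+5=27≡1 → B
P(15): 15+5=20 → U
C(2): 2+5=7 → H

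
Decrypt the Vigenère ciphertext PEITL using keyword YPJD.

Repeat the key across the ciphertext: YPJDY
P(15)−Y(24): -9≡17 → R
E(4)−P(15): -11≡15 → P
I(8)−J(9): -1≡25 → Z
T(19)−D(3): 16 → Q
L(11)−Y(24): -13≡13 → N

RPZQN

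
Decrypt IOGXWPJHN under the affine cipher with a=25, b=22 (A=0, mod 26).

The inverse of 25 mod 26 is 25, since 25·25=625≡1. Apply D(y)=25·(y−22) mod 26:
I(8): 25·(8−22)=-350≡14 → O
O(14): 25·(14−22)=-200≡8 → I
G(6): 25·(6−22)=-400≡16 → Q
X(23): 25·(23−22)=25 → Z
W(22): 25·(22−22)=0 → A
P(15): 25·(15−22)=-175≡7 → H
J(9): 25·(9−22)=-325≡13 → N
H(7): 25·(7−22)=-375≡15 → P
N(13): 25·(13−22)=-225≡9 → J

OIQZAHNPJ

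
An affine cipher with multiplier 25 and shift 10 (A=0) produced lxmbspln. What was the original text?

The inverse of 25 mod 26 is 25, since 25·25=625≡1. Apply D(y)=25·(y−10) mod 26:
l(11): 25·(11−10)=25 → z
x(23): 25·(23−10)=325≡13 → n
m(12): 25·(12−10)=50≡24 → y
b(1): 25·(1−10)=-225≡9 → j
s(18): 25·(18−10)=200≡18 → s
p(15): 25·(15−10)=125≡21 → v
l(11): 25·(11−10)=25 → z
n(13): 25·(13−10)=75≡23 → x

znyjsvzx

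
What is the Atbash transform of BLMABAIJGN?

YONZYZRQTM

B(1) → Y(24)
L(11) → O(14)
M(12) → N(13)
A(0) → Z(25)
B(1) → Y(24)
A(0) → Z(25)
I(8) → R(17)
J(9) → Q(16)
G(6) → T(19)
N(13) → M(12)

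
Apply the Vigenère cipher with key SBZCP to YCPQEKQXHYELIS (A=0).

QDOSTCRWJNWMHU

Repeat the key across the message: SBZCPSBZCPSBZC
Y(24)+S(18): 42≡16 → Q
C(2)+B(1): 3 → D
P(15)+Z(25): 40≡14 → O
Q(16)+C(2): 18 → S
E(4)+P(15): 19 → T
K(10)+S(18): 28≡2 → C
Q(16)+B(1): 17 → R
X(23)+Z(25): 48≡22 → W
H(7)+C(2): 9 → J
Y(24)+P(15): 39≡13 → N
E(4)+S(18): 22 → W
L(11)+B(1): 12 → M
I(8)+Z(25): 33≡7 → H
S(18)+C(2): 20 → U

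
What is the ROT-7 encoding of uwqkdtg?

u(20): 20+7=27≡1 → b
w(22): 22+7=29≡3 → d
q(16): 16+7=23 → x
k(10): 10+7=17 → r
d(3): 3+7=10 → k
t(19): 19+7=26≡0 → a
g(6): 6+7=13 → n

bdxrkan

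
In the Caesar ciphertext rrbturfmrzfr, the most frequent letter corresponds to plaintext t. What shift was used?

24

The most frequent ciphertext letter is r (appears 5 times).
r is position 17; t is position 19.
Shift = -2≡24.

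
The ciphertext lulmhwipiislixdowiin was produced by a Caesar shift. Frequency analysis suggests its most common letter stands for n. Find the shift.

The most frequent ciphertext letter is i (appears 6 times).
i is position 8; n is position 13.
Shift = -5≡21.

21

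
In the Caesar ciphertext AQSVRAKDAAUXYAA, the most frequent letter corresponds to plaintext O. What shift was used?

The most frequent ciphertext letter is A (appears 6 times).
A is position 0; O is position 14.
Shift = -14≡12.

12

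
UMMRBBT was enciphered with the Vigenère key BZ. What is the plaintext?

Repeat the key across the ciphertext: BZBZBZB
U(20)−B(1): 19 → T
M(12)−Z(25): -13≡13 → N
M(12)−B(1): 11 → L
R(17)−Z(25): -8≡18 → S
B(1)−B(1): 0 → A
B(1)−Z(25): -24≡2 → C
T(19)−B(1): 18 → S

TNLSACS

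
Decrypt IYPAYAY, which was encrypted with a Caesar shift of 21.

NDUFDFD

I(8): 8−21=-13≡13 → N
Y(24): 24−21=3 → D
P(15): 15−21=-6≡20 → U
A(0): 0−21=-21≡5 → F
Y(24): 24−21=3 → D
A(0): 0−21=-21≡5 → F
Y(24): 24−21=3 → D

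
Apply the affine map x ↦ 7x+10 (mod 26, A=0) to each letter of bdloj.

b(1): 7·1+10=17 → r
d(3): 7·3+10=31≡5 → f
l(11): 7·11+10=87≡9 → j
o(14): 7·14+10=108≡4 → e
j(9): 7·9+10=73≡21 → v

rfjev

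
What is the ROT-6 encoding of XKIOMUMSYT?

DQOUSASYEZ

X(23): 23+6=29≡3 → D
K(10): 10+6=16 → Q
I(8): 8+6=14 → O
O(14): 14+6=20 → U
M(12): 12+6=18 → S
U(20): 20+6=26≡0 → A
M(12): 12+6=18 → S
S(18): 18+6=24 → Y
Y(24): 24+6=30≡4 → E
T(19): 19+6=25 → Z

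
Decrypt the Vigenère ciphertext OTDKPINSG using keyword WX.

SWHNTLRVK

Repeat the key across the ciphertext: WXWXWXWXW
O(14)−W(22): -8≡18 → S
T(19)−X(23): -4≡22 → W
D(3)−W(22): -19≡7 → H
K(10)−X(23): -13≡13 → N
P(15)−W(22): -7≡19 → T
I(8)−X(23): -15≡11 → L
N(13)−W(22): -9≡17 → R
S(18)−X(23): -5≡21 → V
G(6)−W(22): -16≡10 → K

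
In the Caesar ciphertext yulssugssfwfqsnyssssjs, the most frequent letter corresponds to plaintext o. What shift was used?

The most frequent ciphertext letter is s (appears 10 times).
s is position 18; o is position 14.
Shift = 4.

4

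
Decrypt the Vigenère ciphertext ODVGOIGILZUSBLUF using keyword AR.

OMVPORGRLIUBBUUO

Repeat the key across the ciphertext: ARARARARARARARAR
O(14)−A(0): 14 → O
D(3)−R(17): -14≡12 → M
V(21)−A(0): 21 → V
G(6)−R(17): -11≡15 → P
O(14)−A(0): 14 → O
I(8)−R(17): -9≡17 → R
G(6)−A(0): 6 → G
I(8)−R(17): -9≡17 → R
L(11)−A(0): 11 → L
Z(25)−R(17): 8 → I
U(20)−A(0): 20 → U
S(18)−R(17): 1 → B
B(1)−A(0): 1 → B
L(11)−R(17): -6≡20 → U
U(20)−A(0): 20 → U
F(5)−R(17): -12≡14 → O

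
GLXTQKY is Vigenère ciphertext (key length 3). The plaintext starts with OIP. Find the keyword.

SDI

Subtract each crib letter from the matching ciphertext letter (mod 26):
G(6)−O(14)=-8≡18 → S
L(11)−I(8)=3 → D
X(23)−P(15)=8 → I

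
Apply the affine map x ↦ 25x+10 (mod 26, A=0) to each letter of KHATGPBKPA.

K(10): 25·10+10=260≡0 → A
H(7): 25·7+10=185≡3 → D
A(0): 25·0+10=10 → K
T(19): 25·19+10=485≡17 → R
G(6): 25·6+10=160≡4 → E
P(15): 25·15+10=385≡21 → V
B(1): 25·1+10=35≡9 → J
K(10): 25·10+10=260≡0 → A
P(15): 25·15+10=385≡21 → V
A(0): 25·0+10=10 → K

ADKREVJAVK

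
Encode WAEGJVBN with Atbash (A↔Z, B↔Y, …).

W(22) → D(3)
A(0) → Z(25)
E(4) → V(21)
G(6) → T(19)
J(9) → Q(16)
V(21) → E(4)
B(1) → Y(24)
N(13) → M(12)

DZVTQEYM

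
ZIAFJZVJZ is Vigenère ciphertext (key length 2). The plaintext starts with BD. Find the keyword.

Subtract each crib letter from the matching ciphertext letter (mod 26):
Z(25)−B(1)=24 → Y
I(8)−D(3)=5 → F

YF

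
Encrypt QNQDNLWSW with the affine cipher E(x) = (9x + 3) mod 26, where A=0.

Q(16): 9·16+3=147≡17 → R
N(13): 9·13+3=120≡16 → Q
Q(16): 9·16+3=147≡17 → R
D(3): 9·3+3=30≡4 → E
N(13): 9·13+3=120≡16 → Q
L(11): 9·11+3=102≡24 → Y
W(22): 9·22+3=201≡19 → T
S(18): 9·18+3=165≡9 → J
W(22): 9·22+3=201≡19 → T

RQREQYTJT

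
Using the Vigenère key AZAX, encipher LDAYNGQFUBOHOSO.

Repeat the key across the message: AZAXAZAXAZAXAZA
L(11)+A(0): 11 → L
D(3)+Z(25): 28≡2 → C
A(0)+A(0): 0 → A
Y(24)+X(23): 47≡21 → V
N(13)+A(0): 13 → N
G(6)+Z(25): 31≡5 → F
Q(16)+A(0): 16 → Q
F(5)+X(23): 28≡2 → C
U(20)+A(0): 20 → U
B(1)+Z(25): 26≡0 → A
O(14)+A(0): 14 → O
H(7)+X(23): 30≡4 → E
O(14)+A(0): 14 → O
S(18)+Z(25): 43≡17 → R
O(14)+A(0): 14 → O

LCAVNFQCUAOEORO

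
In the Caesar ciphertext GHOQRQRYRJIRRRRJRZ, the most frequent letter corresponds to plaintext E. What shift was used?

The most frequent ciphertext letter is R (appears 8 times).
R is position 17; E is position 4.
Shift = 13.

13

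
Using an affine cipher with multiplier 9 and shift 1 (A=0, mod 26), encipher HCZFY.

H(7): 9·7+1=64≡12 → M
C(2): 9·2+1=19 → T
Z(25): 9·25+1=226≡18 → S
F(5): 9·5+1=46≡20 → U
Y(24): 9·24+1=217≡9 → J

MTSUJ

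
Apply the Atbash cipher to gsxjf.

g(6) → t(19)
s(18) → h(7)
x(23) → c(2)
j(9) → q(16)
f(5) → u(20)

thcqu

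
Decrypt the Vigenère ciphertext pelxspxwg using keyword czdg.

nfirqquqe

Repeat the key across the ciphertext: czdgczdgc
p(15)−c(2): 13 → n
e(4)−z(25): -21≡5 → f
l(11)−d(3): 8 → i
x(23)−g(6): 17 → r
s(18)−c(2): 16 → q
p(15)−z(25): -10≡16 → q
x(23)−d(3): 20 → u
w(22)−g(6): 16 → q
g(6)−c(2): 4 → e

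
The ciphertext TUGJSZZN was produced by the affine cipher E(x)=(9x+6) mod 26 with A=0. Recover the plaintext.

The inverse of 9 mod 26 is 3, since 9·3=27≡1. Apply D(y)=3·(y−6) mod 26:
T(19): 3·(19−6)=39≡13 → N
U(20): 3·(20−6)=42≡16 → Q
G(6): 3·(6−6)=0 → A
J(9): 3·(9−6)=9 → J
S(18): 3·(18−6)=36≡10 → K
Z(25): 3·(25−6)=57≡5 → F
Z(25): 3·(25−6)=57≡5 → F
N(13): 3·(13−6)=21 → V

NQAJKFFV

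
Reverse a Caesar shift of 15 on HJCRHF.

SUNCSQ

H(7): 7−15=-8≡18 → S
J(9): 9−15=-6≡20 → U
C(2): 2−15=-13≡13 → N
R(17): 17−15=2 → C
H(7): 7−15=-8≡18 → S
F(5): 5−15=-10≡16 → Q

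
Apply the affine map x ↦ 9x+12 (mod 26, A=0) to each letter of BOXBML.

B(1): 9·1+12=21 → V
O(14): 9·14+12=138≡8 → I
X(23): 9·23+12=219≡11 → L
B(1): 9·1+12=21 → V
M(12): 9·12+12=120≡16 → Q
L(11): 9·11+12=111≡7 → H

VILVQH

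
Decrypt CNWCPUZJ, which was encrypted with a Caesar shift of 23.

FQZFSXCM

C(2): 2−23=-21≡5 → F
N(13): 13−23=-10≡16 → Q
W(22): 22−23=-1≡25 → Z
C(2): 2−23=-21≡5 → F
P(15): 15−23=-8≡18 → S
U(20): 20−23=-3≡23 → X
Z(25): 25−23=2 → C
J(9): 9−23=-14≡12 → M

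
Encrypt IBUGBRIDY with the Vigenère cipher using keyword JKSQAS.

Repeat the key across the message: JKSQASJKS
I(8)+J(9): 17 → R
B(1)+K(10): 11 → L
U(20)+S(18): 38≡12 → M
G(6)+Q(16): 22 → W
B(1)+A(0): 1 → B
R(17)+S(18): 35≡9 → J
I(8)+J(9): 17 → R
D(3)+K(10): 13 → N
Y(24)+S(18): 42≡16 → Q

RLMWBJRNQ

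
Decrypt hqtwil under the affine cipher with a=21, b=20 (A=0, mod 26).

The inverse of 21 mod 26 is 5, since 21·5=105≡1. Apply D(y)=5·(y−20) mod 26:
h(7): 5·(7−20)=-65≡13 → n
q(16): 5·(16−20)=-20≡6 → g
t(19): 5·(19−20)=-5≡21 → v
w(22): 5·(22−20)=10 → k
i(8): 5·(8−20)=-60≡18 → s
l(11): 5·(11−20)=-45≡7 → h

ngvksh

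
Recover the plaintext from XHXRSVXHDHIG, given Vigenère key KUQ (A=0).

Repeat the key across the ciphertext: KUQKUQKUQKUQ
X(23)−K(10): 13 → N
H(7)−U(20): -13≡13 → N
X(23)−Q(16): 7 → H
R(17)−K(10): 7 → H
S(18)−U(20): -2≡24 → Y
V(21)−Q(16): 5 → F
X(23)−K(10): 13 → N
H(7)−U(20): -13≡13 → N
D(3)−Q(16): -13≡13 → N
H(7)−K(10): -3≡23 → X
I(8)−U(20): -12≡14 → O
G(6)−Q(16): -10≡16 → Q

NNHHYFNNNXOQ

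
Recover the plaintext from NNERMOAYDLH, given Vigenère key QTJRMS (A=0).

XUVAAWKFUUV

Repeat the key across the ciphertext: QTJRMSQTJRM
N(13)−Q(16): -3≡23 → X
N(13)−T(19): -6≡20 → U
E(4)−J(9): -5≡21 → V
R(17)−R(17): 0 → A
M(12)−M(12): 0 → A
O(14)−S(18): -4≡22 → W
A(0)−Q(16): -16≡10 → K
Y(24)−T(19): 5 → F
D(3)−J(9): -6≡20 → U
L(11)−R(17): -6≡20 → U
H(7)−M(12): -5≡21 → V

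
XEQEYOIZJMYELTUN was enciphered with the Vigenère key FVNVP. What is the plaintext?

Repeat the key across the ciphertext: FVNVPFVNVPFVNVPF
X(23)−F(5): 18 → S
E(4)−V(21): -17≡9 → J
Q(16)−N(13): 3 → D
E(4)−V(21): -17≡9 → J
Y(24)−P(15): 9 → J
O(14)−F(5): 9 → J
I(8)−V(21): -13≡13 → N
Z(25)−N(13): 12 → M
J(9)−V(21): -12≡14 → O
M(12)−P(15): -3≡23 → X
Y(24)−F(5): 19 → T
E(4)−V(21): -17≡9 → J
L(11)−N(13): -2≡24 → Y
T(19)−V(21): -2≡24 → Y
U(20)−P(15): 5 → F
N(13)−F(5): 8 → I

SJDJJJNMOXTJYYFI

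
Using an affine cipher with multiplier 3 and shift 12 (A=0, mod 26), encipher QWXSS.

Q(16): 3·16+12=60≡8 → I
W(22): 3·22+12=78≡0 → A
X(23): 3·23+12=81≡3 → D
S(18): 3·18+12=66≡14 → O
S(18): 3·18+12=66≡14 → O

IADOO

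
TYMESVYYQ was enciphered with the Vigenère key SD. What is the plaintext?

BVUBASGVY

Repeat the key across the ciphertext: SDSDSDSDS
T(19)−S(18): 1 → B
Y(24)−D(3): 21 → V
M(12)−S(18): -6≡20 → U
E(4)−D(3): 1 → B
S(18)−S(18): 0 → A
V(21)−D(3): 18 → S
Y(24)−S(18): 6 → G
Y(24)−D(3): 21 → V
Q(16)−S(18): -2≡24 → Y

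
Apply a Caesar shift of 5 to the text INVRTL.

NSAWYQ

I(8): 8+5=13 → N
N(13): 13+5=18 → S
V(21): 21+5=26≡0 → A
R(17): 17+5=22 → W
T(19): 19+5=24 → Y
L(11): 11+5=16 → Q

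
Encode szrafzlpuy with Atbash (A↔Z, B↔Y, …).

haizuaokfb

s(18) → h(7)
z(25) → a(0)
r(17) → i(8)
a(0) → z(25)
f(5) → u(20)
z(25) → a(0)
l(11) → o(14)
p(15) → k(10)
u(20) → f(5)
y(24) → b(1)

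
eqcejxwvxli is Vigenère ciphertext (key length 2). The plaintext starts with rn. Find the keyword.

nd

Subtract each crib letter from the matching ciphertext letter (mod 26):
e(4)−r(17)=-13≡13 → n
q(16)−n(13)=3 → d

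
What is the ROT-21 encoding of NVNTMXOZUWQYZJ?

IQIOHSJUPRLTUE

N(13): 13+21=34≡8 → I
V(21): 21+21=42≡16 → Q
N(13): 13+21=34≡8 → I
T(19): 19+21=40≡14 → O
M(12): 12+21=33≡7 → H
X(23): 23+21=44≡18 → S
O(14): 14+21=35≡9 → J
Z(25): 25+21=46≡20 → U
U(20): 20+21=41≡15 → P
W(22): 22+21=43≡17 → R
Q(16): 16+21=37≡11 → L
Y(24): 24+21=45≡19 → T
Z(25): 25+21=46≡20 → U
J(9): 9+21=30≡4 → E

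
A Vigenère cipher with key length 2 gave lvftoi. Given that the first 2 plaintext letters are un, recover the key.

ri

Subtract each crib letter from the matching ciphertext letter (mod 26):
l(11)−u(20)=-9≡17 → r
v(21)−n(13)=8 → i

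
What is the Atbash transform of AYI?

A(0) → Z(25)
Y(24) → B(1)
I(8) → R(17)

ZBR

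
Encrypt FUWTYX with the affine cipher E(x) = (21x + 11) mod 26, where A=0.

MPFUVA

F(5): 21·5+11=116≡12 → M
U(20): 21·20+11=431≡15 → P
W(22): 21·22+11=473≡5 → F
T(19): 21·19+11=410≡20 → U
Y(24): 21·24+11=515≡21 → V
X(23): 21·23+11=494≡0 → A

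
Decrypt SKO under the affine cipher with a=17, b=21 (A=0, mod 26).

JHV

The inverse of 17 mod 26 is 23, since 17·23=391≡1. Apply D(y)=23·(y−21) mod 26:
S(18): 23·(18−21)=-69≡9 → J
K(10): 23·(10−21)=-253≡7 → H
O(14): 23·(14−21)=-161≡21 → V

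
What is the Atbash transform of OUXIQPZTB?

O(14) → L(11)
U(20) → F(5)
X(23) → C(2)
I(8) → R(17)
Q(16) → J(9)
P(15) → K(10)
Z(25) → A(0)
T(19) → G(6)
B(1) → Y(24)

LFCRJKAGY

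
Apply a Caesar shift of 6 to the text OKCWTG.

O(14): 14+6=20 → U
K(10): 10+6=16 → Q
C(2): 2+6=8 → I
W(22): 22+6=28≡2 → C
T(19): 19+6=25 → Z
G(6): 6+6=12 → M

UQICZM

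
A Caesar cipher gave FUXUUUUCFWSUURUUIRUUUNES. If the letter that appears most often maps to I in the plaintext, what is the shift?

The most frequent ciphertext letter is U (appears 12 times).
U is position 20; I is position 8.
Shift = 12.

12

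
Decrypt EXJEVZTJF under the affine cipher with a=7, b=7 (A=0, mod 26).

The inverse of 7 mod 26 is 15, since 7·15=105≡1. Apply D(y)=15·(y−7) mod 26:
E(4): 15·(4−7)=-45≡7 → H
X(23): 15·(23−7)=240≡6 → G
J(9): 15·(9−7)=30≡4 → E
E(4): 15·(4−7)=-45≡7 → H
V(21): 15·(21−7)=210≡2 → C
Z(25): 15·(25−7)=270≡10 → K
T(19): 15·(19−7)=180≡24 → Y
J(9): 15·(9−7)=30≡4 → E
F(5): 15·(5−7)=-30≡22 → W

HGEHCKYEW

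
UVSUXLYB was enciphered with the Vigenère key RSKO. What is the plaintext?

DDIGGTON

Repeat the key across the ciphertext: RSKORSKO
U(20)−R(17): 3 → D
V(21)−S(18): 3 → D
S(18)−K(10): 8 → I
U(20)−O(14): 6 → G
X(23)−R(17): 6 → G
L(11)−S(18): -7≡19 → T
Y(24)−K(10): 14 → O
B(1)−O(14): -13≡13 → N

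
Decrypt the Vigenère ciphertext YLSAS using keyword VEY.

DHUFO

Repeat the key across the ciphertext: VEYVE
Y(24)−V(21): 3 → D
L(11)−E(4): 7 → H
S(18)−Y(24): -6≡20 → U
A(0)−V(21): -21≡5 → F
S(18)−E(4): 14 → O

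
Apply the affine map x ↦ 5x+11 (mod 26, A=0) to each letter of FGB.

F(5): 5·5+11=36≡10 → K
G(6): 5·6+11=41≡15 → P
B(1): 5·1+11=16 → Q

KPQ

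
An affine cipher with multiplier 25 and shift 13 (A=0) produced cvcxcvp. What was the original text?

lslqlsy

The inverse of 25 mod 26 is 25, since 25·25=625≡1. Apply D(y)=25·(y−13) mod 26:
c(2): 25·(2−13)=-275≡11 → l
v(21): 25·(21−13)=200≡18 → s
c(2): 25·(2−13)=-275≡11 → l
x(23): 25·(23−13)=250≡16 → q
c(2): 25·(2−13)=-275≡11 → l
v(21): 25·(21−13)=200≡18 → s
p(15): 25·(15−13)=50≡24 → y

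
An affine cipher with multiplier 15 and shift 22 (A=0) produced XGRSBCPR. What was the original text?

HSRYJQDR

The inverse of 15 mod 26 is 7, since 15·7=105≡1. Apply D(y)=7·(y−22) mod 26:
X(23): 7·(23−22)=7 → H
G(6): 7·(6−22)=-112≡18 → S
R(17): 7·(17−22)=-35≡17 → R
S(18): 7·(18−22)=-28≡24 → Y
B(1): 7·(1−22)=-147≡9 → J
C(2): 7·(2−22)=-140≡16 → Q
P(15): 7·(15−22)=-49≡3 → D
R(17): 7·(17−22)=-35≡17 → R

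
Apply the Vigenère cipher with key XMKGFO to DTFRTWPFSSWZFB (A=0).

AFPXYKMRCYBNCN

Repeat the key across the message: XMKGFOXMKGFOXM
D(3)+X(23): 26≡0 → A
T(19)+M(12): 31≡5 → F
F(5)+K(10): 15 → P
R(17)+G(6): 23 → X
T(19)+F(5): 24 → Y
W(22)+O(14): 36≡10 → K
P(15)+X(23): 38≡12 → M
F(5)+M(12): 17 → R
S(18)+K(10): 28≡2 → C
S(18)+G(6): 24 → Y
W(22)+F(5): 27≡1 → B
Z(25)+O(14): 39≡13 → N
F(5)+X(23): 28≡2 → C
B(1)+M(12): 13 → N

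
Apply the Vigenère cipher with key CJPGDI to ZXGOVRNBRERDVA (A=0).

BGVUYZPKGKULXJ

Repeat the key across the message: CJPGDICJPGDICJ
Z(25)+C(2): 27≡1 → B
X(23)+J(9): 32≡6 → G
G(6)+P(15): 21 → V
O(14)+G(6): 20 → U
V(21)+D(3): 24 → Y
R(17)+I(8): 25 → Z
N(13)+C(2): 15 → P
B(1)+J(9): 10 → K
R(17)+P(15): 32≡6 → G
E(4)+G(6): 10 → K
R(17)+D(3): 20 → U
D(3)+I(8): 11 → L
V(21)+C(2): 23 → X
A(0)+J(9): 9 → J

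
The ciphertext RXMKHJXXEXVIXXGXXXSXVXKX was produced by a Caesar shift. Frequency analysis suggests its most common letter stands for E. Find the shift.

19

The most frequent ciphertext letter is X (appears 12 times).
X is position 23; E is position 4.
Shift = 19.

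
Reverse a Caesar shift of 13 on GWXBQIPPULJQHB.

G(6): 6−13=-7≡19 → T
W(22): 22−13=9 → J
X(23): 23−13=10 → K
B(1): 1−13=-12≡14 → O
Q(16): 16−13=3 → D
I(8): 8−13=-5≡21 → V
P(15): 15−13=2 → C
P(15): 15−13=2 → C
U(20): 20−13=7 → H
L(11): 11−13=-2≡24 → Y
J(9): 9−13=-4≡22 → W
Q(16): 16−13=3 → D
H(7): 7−13=-6≡20 → U
B(1): 1−13=-12≡14 → O

TJKODVCCHYWDUO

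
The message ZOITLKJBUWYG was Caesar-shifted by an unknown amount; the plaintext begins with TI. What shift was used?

6

From the crib: Z(25)−T(19)=6, so the shift is 6.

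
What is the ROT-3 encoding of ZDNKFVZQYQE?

Z(25): 25+3=28≡2 → C
D(3): 3+3=6 → G
N(13): 13+3=16 → Q
K(10): 10+3=13 → N
F(5): 5+3=8 → I
V(21): 21+3=24 → Y
Z(25): 25+3=28≡2 → C
Q(16): 16+3=19 → T
Y(24): 24+3=27≡1 → B
Q(16): 16+3=19 → T
E(4): 4+3=7 → H

CGQNIYCTBTH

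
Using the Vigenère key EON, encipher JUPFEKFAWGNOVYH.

Repeat the key across the message: EONEONEONEONEON
J(9)+E(4): 13 → N
U(20)+O(14): 34≡8 → I
P(15)+N(13): 28≡2 → C
F(5)+E(4): 9 → J
E(4)+O(14): 18 → S
K(10)+N(13): 23 → X
F(5)+E(4): 9 → J
A(0)+O(14): 14 → O
W(22)+N(13): 35≡9 → J
G(6)+E(4): 10 → K
N(13)+O(14): 27≡1 → B
O(14)+N(13): 27≡1 → B
V(21)+E(4): 25 → Z
Y(24)+O(14): 38≡12 → M
H(7)+N(13): 20 → U

NICJSXJOJKBBZMU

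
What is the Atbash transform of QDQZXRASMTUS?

Q(16) → J(9)
D(3) → W(22)
Q(16) → J(9)
Z(25) → A(0)
X(23) → C(2)
R(17) → I(8)
A(0) → Z(25)
S(18) → H(7)
M(12) → N(13)
T(19) → G(6)
U(20) → F(5)
S(18) → H(7)

JWJACIZHNGFH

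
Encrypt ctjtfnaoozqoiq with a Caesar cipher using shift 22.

ypfpbjwkkvmkem

c(2): 2+22=24 → y
t(19): 19+22=41≡15 → p
j(9): 9+22=31≡5 → f
t(19): 19+22=41≡15 → p
f(5): 5+22=27≡1 → b
n(13): 13+22=35≡9 → j
a(0): 0+22=22 → w
o(14): 14+22=36≡10 → k
o(14): 14+22=36≡10 → k
z(25): 25+22=47≡21 → v
q(16): 16+22=38≡12 → m
o(14): 14+22=36≡10 → k
i(8): 8+22=30≡4 → e
q(16): 16+22=38≡12 → m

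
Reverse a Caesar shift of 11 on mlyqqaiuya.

m(12): 12−11=1 → b
l(11): 11−11=0 → a
y(24): 24−11=13 → n
q(16): 16−11=5 → f
q(16): 16−11=5 → f
a(0): 0−11=-11≡15 → p
i(8): 8−11=-3≡23 → x
u(20): 20−11=9 → j
y(24): 24−11=13 → n
a(0): 0−11=-11≡15 → p

banffpxjnp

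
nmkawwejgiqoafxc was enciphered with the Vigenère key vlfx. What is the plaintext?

sbfdblzmlxlrfusf

Repeat the key across the ciphertext: vlfxvlfxvlfxvlfx
n(13)−v(21): -8≡18 → s
m(12)−l(11): 1 → b
k(10)−f(5): 5 → f
a(0)−x(23): -23≡3 → d
w(22)−v(21): 1 → b
w(22)−l(11): 11 → l
e(4)−f(5): -1≡25 → z
j(9)−x(23): -14≡12 → m
g(6)−v(21): -15≡11 → l
i(8)−l(11): -3≡23 → x
q(16)−f(5): 11 → l
o(14)−x(23): -9≡17 → r
a(0)−v(21): -21≡5 → f
f(5)−l(11): -6≡20 → u
x(23)−f(5): 18 → s
c(2)−x(23): -21≡5 → f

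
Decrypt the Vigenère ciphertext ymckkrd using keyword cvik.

wruaiwv

Repeat the key across the ciphertext: cvikcvi
y(24)−c(2): 22 → w
m(12)−v(21): -9≡17 → r
c(2)−i(8): -6≡20 → u
k(10)−k(10): 0 → a
k(10)−c(2): 8 → i
r(17)−v(21): -4≡22 → w
d(3)−i(8): -5≡21 → v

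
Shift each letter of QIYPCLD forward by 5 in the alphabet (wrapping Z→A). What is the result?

Q(16): 16+5=21 → V
I(8): 8+5=13 → N
Y(24): 24+5=29≡3 → D
P(15): 15+5=20 → U
C(2): 2+5=7 → H
L(11): 11+5=16 → Q
D(3): 3+5=8 → I

VNDUHQI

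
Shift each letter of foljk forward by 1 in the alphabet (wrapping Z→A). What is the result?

gpmkl

f(5): 5+1=6 → g
o(14): 14+1=15 → p
l(11): 11+1=12 → m
j(9): 9+1=10 → k
k(10): 10+1=11 → l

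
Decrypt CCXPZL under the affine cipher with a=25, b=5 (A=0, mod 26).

DDIQGU

The inverse of 25 mod 26 is 25, since 25·25=625≡1. Apply D(y)=25·(y−5) mod 26:
C(2): 25·(2−5)=-75≡3 → D
C(2): 25·(2−5)=-75≡3 → D
X(23): 25·(23−5)=450≡8 → I
P(15): 25·(15−5)=250≡16 → Q
Z(25): 25·(25−5)=500≡6 → G
L(11): 25·(11−5)=150≡20 → U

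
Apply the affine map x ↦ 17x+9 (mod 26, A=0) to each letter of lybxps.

l(11): 17·11+9=196≡14 → o
y(24): 17·24+9=417≡1 → b
b(1): 17·1+9=26≡0 → a
x(23): 17·23+9=400≡10 → k
p(15): 17·15+9=264≡4 → e
s(18): 17·18+9=315≡3 → d

obaked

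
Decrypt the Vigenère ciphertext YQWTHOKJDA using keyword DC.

Repeat the key across the ciphertext: DCDCDCDCDC
Y(24)−D(3): 21 → V
Q(16)−C(2): 14 → O
W(22)−D(3): 19 → T
T(19)−C(2): 17 → R
H(7)−D(3): 4 → E
O(14)−C(2): 12 → M
K(10)−D(3): 7 → H
J(9)−C(2): 7 → H
D(3)−D(3): 0 → A
A(0)−C(2): -2≡24 → Y

VOTREMHHAY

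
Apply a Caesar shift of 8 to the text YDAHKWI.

Y(24): 24+8=32≡6 → G
D(3): 3+8=11 → L
A(0): 0+8=8 → I
H(7): 7+8=15 → P
K(10): 10+8=18 → S
W(22): 22+8=30≡4 → E
I(8): 8+8=16 → Q

GLIPSEQ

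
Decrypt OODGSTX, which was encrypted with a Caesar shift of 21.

TTILXYC

O(14): 14−21=-7≡19 → T
O(14): 14−21=-7≡19 → T
D(3): 3−21=-18≡8 → I
G(6): 6−21=-15≡11 → L
S(18): 18−21=-3≡23 → X
T(19): 19−21=-2≡24 → Y
X(23): 23−21=2 → C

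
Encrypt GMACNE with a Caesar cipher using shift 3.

G(6): 6+3=9 → J
M(12): 12+3=15 → P
A(0): 0+3=3 → D
C(2): 2+3=5 → F
N(13): 13+3=16 → Q
E(4): 4+3=7 → H

JPDFQH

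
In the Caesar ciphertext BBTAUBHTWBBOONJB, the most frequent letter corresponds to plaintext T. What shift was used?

The most frequent ciphertext letter is B (appears 6 times).
B is position 1; T is position 19.
Shift = -18≡8.

8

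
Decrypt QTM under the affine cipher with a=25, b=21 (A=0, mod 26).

FCJ

The inverse of 25 mod 26 is 25, since 25·25=625≡1. Apply D(y)=25·(y−21) mod 26:
Q(16): 25·(16−21)=-125≡5 → F
T(19): 25·(19−21)=-50≡2 → C
M(12): 25·(12−21)=-225≡9 → J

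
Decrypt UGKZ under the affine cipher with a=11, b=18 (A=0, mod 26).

MGED

The inverse of 11 mod 26 is 19, since 11·19=209≡1. Apply D(y)=19·(y−18) mod 26:
U(20): 19·(20−18)=38≡12 → M
G(6): 19·(6−18)=-228≡6 → G
K(10): 19·(10−18)=-152≡4 → E
Z(25): 19·(25−18)=133≡3 → D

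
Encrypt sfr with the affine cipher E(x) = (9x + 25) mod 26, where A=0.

fsw

s(18): 9·18+25=187≡5 → f
f(5): 9·5+25=70≡18 → s
r(17): 9·17+25=178≡22 → w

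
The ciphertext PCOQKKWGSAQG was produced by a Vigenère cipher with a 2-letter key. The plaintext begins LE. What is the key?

Subtract each crib letter from the matching ciphertext letter (mod 26):
P(15)−L(11)=4 → E
C(2)−E(4)=-2≡24 → Y

EY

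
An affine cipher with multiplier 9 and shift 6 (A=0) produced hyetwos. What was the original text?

dcunwyk

The inverse of 9 mod 26 is 3, since 9·3=27≡1. Apply D(y)=3·(y−6) mod 26:
h(7): 3·(7−6)=3 → d
y(24): 3·(24−6)=54≡2 → c
e(4): 3·(4−6)=-6≡20 → u
t(19): 3·(19−6)=39≡13 → n
w(22): 3·(22−6)=48≡22 → w
o(14): 3·(14−6)=24 → y
s(18): 3·(18−6)=36≡10 → k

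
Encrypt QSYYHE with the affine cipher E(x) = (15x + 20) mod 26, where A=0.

Q(16): 15·16+20=260≡0 → A
S(18): 15·18+20=290≡4 → E
Y(24): 15·24+20=380≡16 → Q
Y(24): 15·24+20=380≡16 → Q
H(7): 15·7+20=125≡21 → V
E(4): 15·4+20=80≡2 → C

AEQQVC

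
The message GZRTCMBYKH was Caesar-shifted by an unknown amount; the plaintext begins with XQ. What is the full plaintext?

XQIKTDSPBY

From the crib: G(6)−X(23)=-17≡9, so the shift is 9.
Subtract 9 from each ciphertext letter:
G(6): 6−9=-3≡23 → X
Z(25): 25−9=16 → Q
R(17): 17−9=8 → I
T(19): 19−9=10 → K
C(2): 2−9=-7≡19 → T
M(12): 12−9=3 → D
B(1): 1−9=-8≡18 → S
Y(24): 24−9=15 → P
K(10): 10−9=1 → B
H(7): 7−9=-2≡24 → Y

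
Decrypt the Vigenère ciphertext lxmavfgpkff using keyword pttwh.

Repeat the key across the ciphertext: pttwhpttwhp
l(11)−p(15): -4≡22 → w
x(23)−t(19): 4 → e
m(12)−t(19): -7≡19 → t
a(0)−w(22): -22≡4 → e
v(21)−h(7): 14 → o
f(5)−p(15): -10≡16 → q
g(6)−t(19): -13≡13 → n
p(15)−t(19): -4≡22 → w
k(10)−w(22): -12≡14 → o
f(5)−h(7): -2≡24 → y
f(5)−p(15): -10≡16 → q

weteoqnwoyq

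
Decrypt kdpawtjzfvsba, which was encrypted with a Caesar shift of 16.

unzkgdtjpfclk

k(10): 10−16=-6≡20 → u
d(3): 3−16=-13≡13 → n
p(15): 15−16=-1≡25 → z
a(0): 0−16=-16≡10 → k
w(22): 22−16=6 → g
t(19): 19−16=3 → d
j(9): 9−16=-7≡19 → t
z(25): 25−16=9 → j
f(5): 5−16=-11≡15 → p
v(21): 21−16=5 → f
s(18): 18−16=2 → c
b(1): 1−16=-15≡11 → l
a(0): 0−16=-16≡10 → k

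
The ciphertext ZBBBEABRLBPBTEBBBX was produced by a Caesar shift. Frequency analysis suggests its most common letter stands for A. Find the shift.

1

The most frequent ciphertext letter is B (appears 9 times).
B is position 1; A is position 0.
Shift = 1.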